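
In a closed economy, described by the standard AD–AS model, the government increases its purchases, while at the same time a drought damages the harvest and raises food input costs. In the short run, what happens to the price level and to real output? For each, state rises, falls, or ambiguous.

The first event is a positive demand shock: AD shifts right, which by itself pushes P up and Y up.
The second is an adverse supply shock: SRAS shifts left, which by itself pushes P up and Y down.
Both shocks push P up, so P rises. The two shocks push Y in opposite directions, so the effect on Y is ambiguous.

Price level: rises; output: ambiguous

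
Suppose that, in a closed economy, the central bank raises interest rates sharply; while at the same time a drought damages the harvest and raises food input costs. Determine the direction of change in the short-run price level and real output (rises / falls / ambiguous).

Price level: ambiguous; output: falls

The first event is a negative demand shock: AD shifts left, which by itself pushes P down and Y down.
The second is an adverse supply shock: SRAS shifts left, which by itself pushes P up and Y down.
The two shocks push P in opposite directions, so the effect on P is ambiguous. Both shocks push Y down, so Y falls.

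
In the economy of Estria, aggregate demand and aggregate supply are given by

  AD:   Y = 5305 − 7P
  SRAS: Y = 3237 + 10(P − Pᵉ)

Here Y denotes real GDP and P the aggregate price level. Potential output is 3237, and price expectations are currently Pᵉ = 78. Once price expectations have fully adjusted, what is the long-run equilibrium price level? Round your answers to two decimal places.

Short run: with Pᵉ = 78, SRAS is Y = 2457 + 10P. Setting AD = SRAS gives 2848 = 17P, so P = 167.53 and Y = 5305 − 7P = 4132.29.
Output 4132.29 is above potential 3237, so over time expected prices rise and SRAS shifts left until Y returns to 3237.
Long run: Y = 3237 on the AD curve gives 3237 = 5305 − 7P, so P = 295.43.

Long-run P = 295.43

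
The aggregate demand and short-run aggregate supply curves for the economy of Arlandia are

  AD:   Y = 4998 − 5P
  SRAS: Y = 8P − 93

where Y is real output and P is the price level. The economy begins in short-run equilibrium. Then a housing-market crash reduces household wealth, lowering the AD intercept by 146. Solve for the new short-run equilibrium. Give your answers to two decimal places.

This is a negative demand shock: AD shifts left.
New AD: Y = 4852 − 5P.
Set AD = SRAS: 4852 − 5P = 8P − 93, so 4945 = 13P and P = 380.38.
Substituting into AD, Y = 2950.08.

P = 380.38, Y = 2950.08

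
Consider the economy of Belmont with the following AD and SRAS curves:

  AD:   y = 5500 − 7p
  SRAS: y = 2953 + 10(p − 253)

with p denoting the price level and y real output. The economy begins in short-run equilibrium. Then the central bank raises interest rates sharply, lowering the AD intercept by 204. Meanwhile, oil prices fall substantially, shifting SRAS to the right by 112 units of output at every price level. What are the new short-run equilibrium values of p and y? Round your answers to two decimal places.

p = 280.06, y = 3335.59

After both shocks: AD is y = 5296 − 7p and SRAS is y = 535 + 10p.
Setting them equal: 4761 = 17p, so p = 280.06.
Substituting into AD, y = 3335.59.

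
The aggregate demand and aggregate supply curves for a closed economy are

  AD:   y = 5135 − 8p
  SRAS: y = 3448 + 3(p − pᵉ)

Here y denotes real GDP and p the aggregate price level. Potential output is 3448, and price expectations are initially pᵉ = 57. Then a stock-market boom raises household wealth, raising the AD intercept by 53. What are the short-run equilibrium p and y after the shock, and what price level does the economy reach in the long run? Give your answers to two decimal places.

Short run: p = 173.73, y = 3798.18. Long run: p = 217.50.

AD shifts right: new AD is y = 5188 − 8p. With pᵉ = 57, SRAS is y = 3277 + 3p.
Short run: 5188 − 8p = 3277 + 3p gives 1911 = 11p, so p = 173.73 and y = 5188 − 8p = 3798.18.
y = 3798.18 is above potential 3448; expectations adjust and SRAS shifts left until y = 3448.
Long run: on the new AD curve, 3448 = 5188 − 8p gives p = 217.50.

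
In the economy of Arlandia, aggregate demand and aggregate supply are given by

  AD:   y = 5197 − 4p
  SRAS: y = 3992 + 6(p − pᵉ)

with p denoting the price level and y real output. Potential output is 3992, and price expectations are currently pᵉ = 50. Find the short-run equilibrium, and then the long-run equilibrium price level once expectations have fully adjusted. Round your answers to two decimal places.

Short run: p = 150.50, y = 4595.00. Long run: p = 301.25.

Short run: with pᵉ = 50, SRAS is y = 3692 + 6p. Setting AD = SRAS gives 1505 = 10p, so p = 150.50 and y = 5197 − 4p = 4595.00.
Output 4595.00 is above potential 3992, so over time expected prices rise and SRAS shifts left until y returns to 3992.
Long run: y = 3992 on the AD curve gives 3992 = 5197 − 4p, so p = 301.25.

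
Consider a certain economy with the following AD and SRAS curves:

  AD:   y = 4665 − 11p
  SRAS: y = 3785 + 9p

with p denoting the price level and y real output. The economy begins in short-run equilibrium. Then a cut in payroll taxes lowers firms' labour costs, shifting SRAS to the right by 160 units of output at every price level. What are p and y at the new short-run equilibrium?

p = 36, y = 4269

This is a positive supply shock: SRAS shifts right.
New SRAS: y = 3945 + 9p.
Set AD = SRAS: 4665 − 11p = 3945 + 9p, so 720 = 20p and p = 36.
y = 4665 − 11·36 = 4269.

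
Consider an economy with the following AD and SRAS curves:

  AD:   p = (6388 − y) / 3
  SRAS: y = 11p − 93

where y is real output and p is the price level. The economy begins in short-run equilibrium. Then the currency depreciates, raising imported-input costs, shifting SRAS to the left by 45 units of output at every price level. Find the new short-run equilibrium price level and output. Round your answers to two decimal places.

This is a negative supply shock: SRAS shifts left.
New SRAS: y = 11p − 138.
Set AD = SRAS: 6388 − 3p = 11p − 138, so 6526 = 14p and p = 466.14.
Substituting into AD, y = 4989.57.

p = 466.14, y = 4989.57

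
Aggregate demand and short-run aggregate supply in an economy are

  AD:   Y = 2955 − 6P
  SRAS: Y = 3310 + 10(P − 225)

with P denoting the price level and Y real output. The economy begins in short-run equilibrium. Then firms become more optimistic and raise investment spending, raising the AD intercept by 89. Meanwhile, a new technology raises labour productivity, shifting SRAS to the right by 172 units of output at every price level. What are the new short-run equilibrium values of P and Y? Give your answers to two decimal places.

After both shocks: AD is Y = 3044 − 6P and SRAS is Y = 1232 + 10P.
Setting them equal: 1812 = 16P, so P = 113.25.
Substituting into AD, Y = 2364.50.

P = 113.25, Y = 2364.50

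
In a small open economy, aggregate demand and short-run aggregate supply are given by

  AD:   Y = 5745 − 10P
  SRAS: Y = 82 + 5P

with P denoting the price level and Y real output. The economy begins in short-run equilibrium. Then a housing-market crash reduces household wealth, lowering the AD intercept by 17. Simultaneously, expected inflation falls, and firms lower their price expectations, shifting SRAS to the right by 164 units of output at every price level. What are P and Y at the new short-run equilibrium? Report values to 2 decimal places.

After both shocks: AD is Y = 5728 − 10P and SRAS is Y = 246 + 5P.
Setting them equal: 5482 = 15P, so P = 365.47.
Substituting into AD, Y = 2073.33.

P = 365.47, Y = 2073.33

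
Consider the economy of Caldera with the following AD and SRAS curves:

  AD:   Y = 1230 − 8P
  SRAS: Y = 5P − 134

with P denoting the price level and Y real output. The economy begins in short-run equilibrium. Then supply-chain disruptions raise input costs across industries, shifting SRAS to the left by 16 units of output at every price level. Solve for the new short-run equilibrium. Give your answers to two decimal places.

This is a negative supply shock: SRAS shifts left.
New SRAS: Y = 5P − 150.
Set AD = SRAS: 1230 − 8P = 5P − 150, so 1380 = 13P and P = 106.15.
Substituting into AD, Y = 380.77.

P = 106.15, Y = 380.77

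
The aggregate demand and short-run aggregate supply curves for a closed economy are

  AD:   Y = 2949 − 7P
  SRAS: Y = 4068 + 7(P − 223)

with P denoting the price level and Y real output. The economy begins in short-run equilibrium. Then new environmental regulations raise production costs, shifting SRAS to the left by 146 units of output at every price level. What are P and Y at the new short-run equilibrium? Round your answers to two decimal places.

P = 42.00, Y = 2655.00

This is a negative supply shock: SRAS shifts left.
New SRAS: Y = 2361 + 7P.
Set AD = SRAS: 2949 − 7P = 2361 + 7P, so 588 = 14P and P = 42.00.
Substituting into AD, Y = 2655.00.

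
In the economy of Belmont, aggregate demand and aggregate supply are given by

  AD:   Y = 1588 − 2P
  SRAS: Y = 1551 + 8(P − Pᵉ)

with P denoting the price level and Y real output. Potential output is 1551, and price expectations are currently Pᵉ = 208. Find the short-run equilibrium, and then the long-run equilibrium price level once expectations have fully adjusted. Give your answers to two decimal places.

Short run: P = 170.10, Y = 1247.80. Long run: P = 18.50.

Short run: with Pᵉ = 208, SRAS is Y = 8P − 113. Setting AD = SRAS gives 1701 = 10P, so P = 170.10 and Y = 1588 − 2P = 1247.80.
Output 1247.80 is below potential 1551, so over time expected prices fall and SRAS shifts right until Y returns to 1551.
Long run: Y = 1551 on the AD curve gives 1551 = 1588 − 2P, so P = 18.50.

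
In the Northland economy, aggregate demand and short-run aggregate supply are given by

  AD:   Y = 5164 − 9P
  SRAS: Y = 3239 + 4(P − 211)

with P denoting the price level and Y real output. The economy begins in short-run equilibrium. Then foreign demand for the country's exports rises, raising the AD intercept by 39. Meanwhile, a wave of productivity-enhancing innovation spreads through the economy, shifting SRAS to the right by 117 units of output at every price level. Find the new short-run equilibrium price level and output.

After both shocks: AD is Y = 5203 − 9P and SRAS is Y = 2512 + 4P.
Setting them equal: 2691 = 13P, so P = 207.
Y = 5203 − 9·207 = 3340.

P = 207, Y = 3340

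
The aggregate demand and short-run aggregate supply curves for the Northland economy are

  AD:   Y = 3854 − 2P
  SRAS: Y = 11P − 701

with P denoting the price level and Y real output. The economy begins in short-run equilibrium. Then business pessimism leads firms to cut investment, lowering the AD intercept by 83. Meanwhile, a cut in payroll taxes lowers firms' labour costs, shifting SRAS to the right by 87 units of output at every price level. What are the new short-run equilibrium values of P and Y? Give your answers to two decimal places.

After both shocks: AD is Y = 3771 − 2P and SRAS is Y = 11P − 614.
Setting them equal: 4385 = 13P, so P = 337.31.
Substituting into AD, Y = 3096.38.

P = 337.31, Y = 3096.38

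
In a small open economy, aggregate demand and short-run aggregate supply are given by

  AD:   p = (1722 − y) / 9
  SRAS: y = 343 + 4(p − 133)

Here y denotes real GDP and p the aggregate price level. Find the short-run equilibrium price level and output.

Write SRAS as y = 343 + 4p − 532 = 4p − 189.
Rearrange AD to y = 1722 − 9p.
Set AD = SRAS: 1722 − 9p = 4p − 189, so 1911 = 13p and p = 147.
Then y = 1722 − 9·147 = 399.

p = 147, y = 399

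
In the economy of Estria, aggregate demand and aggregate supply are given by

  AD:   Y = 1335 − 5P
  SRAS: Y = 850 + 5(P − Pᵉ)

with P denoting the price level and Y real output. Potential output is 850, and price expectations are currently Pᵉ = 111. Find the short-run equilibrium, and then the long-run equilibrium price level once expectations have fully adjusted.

Short run: with Pᵉ = 111, SRAS is Y = 295 + 5P. Setting AD = SRAS gives 1040 = 10P, so P = 104 and Y = 1335 − 5·104 = 815.
Output 815 is below potential 850, so over time expected prices fall and SRAS shifts right until Y returns to 850.
Long run: Y = 850 on the AD curve gives 850 = 1335 − 5P, so P = 97.

Short run: P = 104, Y = 815. Long run: P = 97.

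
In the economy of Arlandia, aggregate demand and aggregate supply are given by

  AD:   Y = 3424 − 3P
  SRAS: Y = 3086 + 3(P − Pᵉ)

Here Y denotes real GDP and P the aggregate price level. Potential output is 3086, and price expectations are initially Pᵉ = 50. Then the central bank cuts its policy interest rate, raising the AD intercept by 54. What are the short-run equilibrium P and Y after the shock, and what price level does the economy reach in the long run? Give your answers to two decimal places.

Short run: P = 90.33, Y = 3207.00. Long run: P = 130.67.

AD shifts right: new AD is Y = 3478 − 3P. With Pᵉ = 50, SRAS is Y = 2936 + 3P.
Short run: 3478 − 3P = 2936 + 3P gives 542 = 6P, so P = 90.33 and Y = 3478 − 3P = 3207.00.
Y = 3207.00 is above potential 3086; expectations adjust and SRAS shifts left until Y = 3086.
Long run: on the new AD curve, 3086 = 3478 − 3P gives P = 130.67.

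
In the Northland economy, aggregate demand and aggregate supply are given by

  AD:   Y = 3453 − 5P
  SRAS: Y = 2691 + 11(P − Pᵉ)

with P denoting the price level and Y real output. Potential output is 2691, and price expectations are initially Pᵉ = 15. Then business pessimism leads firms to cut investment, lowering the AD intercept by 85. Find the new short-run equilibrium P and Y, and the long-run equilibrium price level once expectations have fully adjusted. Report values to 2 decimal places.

AD shifts left: new AD is Y = 3368 − 5P. With Pᵉ = 15, SRAS is Y = 2526 + 11P.
Short run: 3368 − 5P = 2526 + 11P gives 842 = 16P, so P = 52.63 and Y = 3368 − 5P = 3104.88.
Y = 3104.88 is above potential 2691; expectations adjust and SRAS shifts left until Y = 2691.
Long run: on the new AD curve, 2691 = 3368 − 5P gives P = 135.40.

Short run: P = 52.63, Y = 3104.88. Long run: P = 135.40.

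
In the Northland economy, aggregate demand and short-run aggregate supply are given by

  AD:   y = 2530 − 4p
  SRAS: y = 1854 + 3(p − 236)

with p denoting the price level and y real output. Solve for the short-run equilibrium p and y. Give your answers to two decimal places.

Write SRAS as y = 1854 + 3p − 708 = 1146 + 3p.
Set AD = SRAS: 2530 − 4p = 1146 + 3p, so 1384 = 7p and p = 197.71.
Substituting into AD, y = 2530 − 4p = 1739.14.

p = 197.71, y = 1739.14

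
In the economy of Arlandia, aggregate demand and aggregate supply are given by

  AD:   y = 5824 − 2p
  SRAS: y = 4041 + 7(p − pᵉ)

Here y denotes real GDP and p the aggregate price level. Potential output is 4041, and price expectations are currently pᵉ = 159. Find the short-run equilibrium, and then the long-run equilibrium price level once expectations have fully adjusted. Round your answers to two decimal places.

Short run: with pᵉ = 159, SRAS is y = 2928 + 7p. Setting AD = SRAS gives 2896 = 9p, so p = 321.78 and y = 5824 − 2p = 5180.44.
Output 5180.44 is above potential 4041, so over time expected prices rise and SRAS shifts left until y returns to 4041.
Long run: y = 4041 on the AD curve gives 4041 = 5824 − 2p, so p = 891.50.

Short run: p = 321.78, y = 5180.44. Long run: p = 891.50.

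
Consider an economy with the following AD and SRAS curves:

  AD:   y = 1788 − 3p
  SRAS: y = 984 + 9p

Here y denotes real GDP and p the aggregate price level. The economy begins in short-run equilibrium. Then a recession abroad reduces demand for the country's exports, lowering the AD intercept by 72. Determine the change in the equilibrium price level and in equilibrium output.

This is a negative demand shock: AD shifts left.
New AD: y = 1716 − 3p.
Set AD = SRAS: 1716 − 3p = 984 + 9p, so 732 = 12p and p = 61.
y = 1716 − 3·61 = 1533.
Initially p = 67, y = 1587, so Δp = -6 and Δy = -54.

Δp = -6, Δy = -54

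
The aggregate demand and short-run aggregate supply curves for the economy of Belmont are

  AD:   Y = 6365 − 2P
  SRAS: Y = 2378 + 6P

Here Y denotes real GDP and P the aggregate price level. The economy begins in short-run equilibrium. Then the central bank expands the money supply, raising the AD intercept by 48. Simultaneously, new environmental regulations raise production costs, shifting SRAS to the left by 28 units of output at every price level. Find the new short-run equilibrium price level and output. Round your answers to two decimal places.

After both shocks: AD is Y = 6413 − 2P and SRAS is Y = 2350 + 6P.
Setting them equal: 4063 = 8P, so P = 507.88.
Substituting into AD, Y = 5397.25.

P = 507.88, Y = 5397.25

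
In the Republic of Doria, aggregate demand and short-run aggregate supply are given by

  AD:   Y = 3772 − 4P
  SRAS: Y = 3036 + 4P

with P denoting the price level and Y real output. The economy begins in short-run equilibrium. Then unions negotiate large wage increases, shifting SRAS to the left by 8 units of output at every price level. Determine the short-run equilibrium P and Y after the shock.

P = 93, Y = 3400

This is a negative supply shock: SRAS shifts left.
New SRAS: Y = 3028 + 4P.
Set AD = SRAS: 3772 − 4P = 3028 + 4P, so 744 = 8P and P = 93.
Y = 3772 − 4·93 = 3400.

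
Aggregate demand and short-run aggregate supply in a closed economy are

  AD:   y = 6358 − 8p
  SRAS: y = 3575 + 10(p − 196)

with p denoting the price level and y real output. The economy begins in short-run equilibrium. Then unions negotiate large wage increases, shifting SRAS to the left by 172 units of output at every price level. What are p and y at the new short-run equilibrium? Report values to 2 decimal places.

p = 273.06, y = 4173.56

This is a negative supply shock: SRAS shifts left.
New SRAS: y = 1443 + 10p.
Set AD = SRAS: 6358 − 8p = 1443 + 10p, so 4915 = 18p and p = 273.06.
Substituting into AD, y = 4173.56.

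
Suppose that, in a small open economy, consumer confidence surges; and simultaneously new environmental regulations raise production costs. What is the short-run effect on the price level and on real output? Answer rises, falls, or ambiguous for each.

Price level: rises; output: ambiguous

The first event is a positive demand shock: AD shifts right, which by itself pushes P up and Y up.
The second is an adverse supply shock: SRAS shifts left, which by itself pushes P up and Y down.
Both shocks push P up, so P rises. The two shocks push Y in opposite directions, so the effect on Y is ambiguous.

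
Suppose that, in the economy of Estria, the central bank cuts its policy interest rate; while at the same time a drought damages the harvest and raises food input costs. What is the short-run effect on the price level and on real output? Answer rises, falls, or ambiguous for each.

The first event is a positive demand shock: AD shifts right, which by itself pushes P up and Y up.
The second is an adverse supply shock: SRAS shifts left, which by itself pushes P up and Y down.
Both shocks push P up, so P rises. The two shocks push Y in opposite directions, so the effect on Y is ambiguous.

Price level: rises; output: ambiguous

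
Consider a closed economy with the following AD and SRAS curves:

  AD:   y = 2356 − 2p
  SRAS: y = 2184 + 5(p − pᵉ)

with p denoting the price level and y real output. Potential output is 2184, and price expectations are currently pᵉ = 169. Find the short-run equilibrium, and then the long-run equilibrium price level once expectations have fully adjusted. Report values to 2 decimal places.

Short run: with pᵉ = 169, SRAS is y = 1339 + 5p. Setting AD = SRAS gives 1017 = 7p, so p = 145.29 and y = 2356 − 2p = 2065.43.
Output 2065.43 is below potential 2184, so over time expected prices fall and SRAS shifts right until y returns to 2184.
Long run: y = 2184 on the AD curve gives 2184 = 2356 − 2p, so p = 86.00.

Short run: p = 145.29, y = 2065.43. Long run: p = 86.00.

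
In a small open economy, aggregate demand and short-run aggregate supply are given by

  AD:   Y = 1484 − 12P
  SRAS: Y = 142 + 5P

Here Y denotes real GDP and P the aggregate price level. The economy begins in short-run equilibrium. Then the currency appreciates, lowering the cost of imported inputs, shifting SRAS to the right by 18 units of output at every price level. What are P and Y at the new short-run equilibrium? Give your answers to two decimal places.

P = 77.88, Y = 549.41

This is a positive supply shock: SRAS shifts right.
New SRAS: Y = 160 + 5P.
Set AD = SRAS: 1484 − 12P = 160 + 5P, so 1324 = 17P and P = 77.88.
Substituting into AD, Y = 549.41.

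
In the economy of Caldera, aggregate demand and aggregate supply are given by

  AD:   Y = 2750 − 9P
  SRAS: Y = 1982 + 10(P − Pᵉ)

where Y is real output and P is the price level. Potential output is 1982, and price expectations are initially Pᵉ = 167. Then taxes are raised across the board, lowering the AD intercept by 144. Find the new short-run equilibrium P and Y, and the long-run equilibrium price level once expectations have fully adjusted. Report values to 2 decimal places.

Short run: P = 120.74, Y = 1519.37. Long run: P = 69.33.

AD shifts left: new AD is Y = 2606 − 9P. With Pᵉ = 167, SRAS is Y = 312 + 10P.
Short run: 2606 − 9P = 312 + 10P gives 2294 = 19P, so P = 120.74 and Y = 2606 − 9P = 1519.37.
Y = 1519.37 is below potential 1982; expectations adjust and SRAS shifts right until Y = 1982.
Long run: on the new AD curve, 1982 = 2606 − 9P gives P = 69.33.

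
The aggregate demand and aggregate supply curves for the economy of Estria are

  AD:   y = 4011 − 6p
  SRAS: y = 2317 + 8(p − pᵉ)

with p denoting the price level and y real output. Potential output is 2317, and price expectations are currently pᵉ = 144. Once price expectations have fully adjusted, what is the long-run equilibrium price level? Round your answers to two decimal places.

Long-run p = 282.33

Short run: with pᵉ = 144, SRAS is y = 1165 + 8p. Setting AD = SRAS gives 2846 = 14p, so p = 203.29 and y = 4011 − 6p = 2791.29.
Output 2791.29 is above potential 2317, so over time expected prices rise and SRAS shifts left until y returns to 2317.
Long run: y = 2317 on the AD curve gives 2317 = 4011 − 6p, so p = 282.33.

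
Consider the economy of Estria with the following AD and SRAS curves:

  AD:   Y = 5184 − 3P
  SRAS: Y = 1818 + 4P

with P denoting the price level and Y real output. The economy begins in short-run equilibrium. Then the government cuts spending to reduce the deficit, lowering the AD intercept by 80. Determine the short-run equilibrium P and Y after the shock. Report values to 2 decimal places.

P = 469.43, Y = 3695.71

This is a negative demand shock: AD shifts left.
New AD: Y = 5104 − 3P.
Set AD = SRAS: 5104 − 3P = 1818 + 4P, so 3286 = 7P and P = 469.43.
Substituting into AD, Y = 3695.71.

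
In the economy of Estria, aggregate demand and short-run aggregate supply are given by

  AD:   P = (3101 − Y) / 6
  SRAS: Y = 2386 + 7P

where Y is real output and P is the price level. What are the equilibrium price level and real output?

Rearrange AD to Y = 3101 − 6P.
Set AD = SRAS: 3101 − 6P = 2386 + 7P, so 715 = 13P and P = 55.
Then Y = 3101 − 6·55 = 2771.

P = 55, Y = 2771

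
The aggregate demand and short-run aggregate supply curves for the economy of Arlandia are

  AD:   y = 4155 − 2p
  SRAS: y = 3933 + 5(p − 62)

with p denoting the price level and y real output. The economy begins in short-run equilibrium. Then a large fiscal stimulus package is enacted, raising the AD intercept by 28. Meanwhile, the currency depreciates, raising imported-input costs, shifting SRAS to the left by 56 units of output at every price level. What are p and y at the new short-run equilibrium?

After both shocks: AD is y = 4183 − 2p and SRAS is y = 3567 + 5p.
Setting them equal: 616 = 7p, so p = 88.
y = 4183 − 2·88 = 4007.

p = 88, y = 4007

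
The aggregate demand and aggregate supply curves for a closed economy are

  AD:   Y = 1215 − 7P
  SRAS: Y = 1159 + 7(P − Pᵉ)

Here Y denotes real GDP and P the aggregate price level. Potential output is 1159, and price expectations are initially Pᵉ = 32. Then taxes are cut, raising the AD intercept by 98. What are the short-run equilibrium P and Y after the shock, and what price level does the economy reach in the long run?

Short run: P = 27, Y = 1124. Long run: P = 22.

AD shifts right: new AD is Y = 1313 − 7P. With Pᵉ = 32, SRAS is Y = 935 + 7P.
Short run: 1313 − 7P = 935 + 7P gives 378 = 14P, so P = 27 and Y = 1313 − 7·27 = 1124.
Y = 1124 is below potential 1159; expectations adjust and SRAS shifts right until Y = 1159.
Long run: on the new AD curve, 1159 = 1313 − 7P gives P = 22.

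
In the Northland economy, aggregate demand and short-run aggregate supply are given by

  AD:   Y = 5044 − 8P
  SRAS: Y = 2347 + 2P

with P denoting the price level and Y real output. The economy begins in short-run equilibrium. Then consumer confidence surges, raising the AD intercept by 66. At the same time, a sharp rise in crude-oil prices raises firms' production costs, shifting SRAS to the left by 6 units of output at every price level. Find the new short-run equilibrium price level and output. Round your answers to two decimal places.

P = 276.90, Y = 2894.80

After both shocks: AD is Y = 5110 − 8P and SRAS is Y = 2341 + 2P.
Setting them equal: 2769 = 10P, so P = 276.90.
Substituting into AD, Y = 2894.80.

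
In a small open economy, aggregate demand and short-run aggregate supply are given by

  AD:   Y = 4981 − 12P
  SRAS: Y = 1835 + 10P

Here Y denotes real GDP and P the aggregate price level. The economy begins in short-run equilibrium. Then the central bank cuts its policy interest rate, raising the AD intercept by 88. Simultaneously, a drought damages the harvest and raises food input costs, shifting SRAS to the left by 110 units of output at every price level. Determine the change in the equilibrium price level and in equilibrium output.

After both shocks: AD is Y = 5069 − 12P and SRAS is Y = 1725 + 10P.
Setting them equal: 3344 = 22P, so P = 152.
Y = 5069 − 12·152 = 3245.
Initially P = 143, Y = 3265, so ΔP = +9 and ΔY = -20.

ΔP = +9, ΔY = -20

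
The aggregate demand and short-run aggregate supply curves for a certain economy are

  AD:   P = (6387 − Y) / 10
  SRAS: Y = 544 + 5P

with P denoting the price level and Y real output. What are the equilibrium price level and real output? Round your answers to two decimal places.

Rearrange AD to Y = 6387 − 10P.
Set AD = SRAS: 6387 − 10P = 544 + 5P, so 5843 = 15P and P = 389.53.
Substituting into AD, Y = 6387 − 10P = 2491.67.

P = 389.53, Y = 2491.67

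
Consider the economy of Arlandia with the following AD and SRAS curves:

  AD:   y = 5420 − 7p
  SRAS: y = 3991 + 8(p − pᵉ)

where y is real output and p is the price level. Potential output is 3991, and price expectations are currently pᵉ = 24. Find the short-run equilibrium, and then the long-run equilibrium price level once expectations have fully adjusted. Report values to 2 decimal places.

Short run: p = 108.07, y = 4663.53. Long run: p = 204.14.

Short run: with pᵉ = 24, SRAS is y = 3799 + 8p. Setting AD = SRAS gives 1621 = 15p, so p = 108.07 and y = 5420 − 7p = 4663.53.
Output 4663.53 is above potential 3991, so over time expected prices rise and SRAS shifts left until y returns to 3991.
Long run: y = 3991 on the AD curve gives 3991 = 5420 − 7p, so p = 204.14.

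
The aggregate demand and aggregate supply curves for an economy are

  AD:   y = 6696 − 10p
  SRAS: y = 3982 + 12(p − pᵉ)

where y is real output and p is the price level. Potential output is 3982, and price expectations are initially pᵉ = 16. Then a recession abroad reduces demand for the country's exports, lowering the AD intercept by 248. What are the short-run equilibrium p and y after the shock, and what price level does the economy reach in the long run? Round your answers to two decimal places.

AD shifts left: new AD is y = 6448 − 10p. With pᵉ = 16, SRAS is y = 3790 + 12p.
Short run: 6448 − 10p = 3790 + 12p gives 2658 = 22p, so p = 120.82 and y = 6448 − 10p = 5239.82.
y = 5239.82 is above potential 3982; expectations adjust and SRAS shifts left until y = 3982.
Long run: on the new AD curve, 3982 = 6448 − 10p gives p = 246.60.

Short run: p = 120.82, y = 5239.82. Long run: p = 246.60.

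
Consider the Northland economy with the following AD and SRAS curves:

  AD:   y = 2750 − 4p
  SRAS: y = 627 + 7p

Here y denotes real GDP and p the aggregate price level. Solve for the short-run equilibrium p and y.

p = 193, y = 1978

Set AD = SRAS: 2750 − 4p = 627 + 7p, so 2123 = 11p and p = 193.
Then y = 2750 − 4·193 = 1978.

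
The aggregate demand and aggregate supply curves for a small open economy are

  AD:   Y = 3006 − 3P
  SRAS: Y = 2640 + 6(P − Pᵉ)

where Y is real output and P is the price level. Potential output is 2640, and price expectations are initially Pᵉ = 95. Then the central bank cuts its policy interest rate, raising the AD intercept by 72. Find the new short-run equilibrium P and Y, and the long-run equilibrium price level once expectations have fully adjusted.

AD shifts right: new AD is Y = 3078 − 3P. With Pᵉ = 95, SRAS is Y = 2070 + 6P.
Short run: 3078 − 3P = 2070 + 6P gives 1008 = 9P, so P = 112 and Y = 3078 − 3·112 = 2742.
Y = 2742 is above potential 2640; expectations adjust and SRAS shifts left until Y = 2640.
Long run: on the new AD curve, 2640 = 3078 − 3P gives P = 146.

Short run: P = 112, Y = 2742. Long run: P = 146.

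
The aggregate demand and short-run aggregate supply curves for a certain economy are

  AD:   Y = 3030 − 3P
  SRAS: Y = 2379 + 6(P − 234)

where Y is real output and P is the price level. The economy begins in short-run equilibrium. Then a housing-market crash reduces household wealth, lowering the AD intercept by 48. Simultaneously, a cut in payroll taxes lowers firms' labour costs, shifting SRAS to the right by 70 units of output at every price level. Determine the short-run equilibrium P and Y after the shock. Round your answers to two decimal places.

P = 215.22, Y = 2336.33

After both shocks: AD is Y = 2982 − 3P and SRAS is Y = 1045 + 6P.
Setting them equal: 1937 = 9P, so P = 215.22.
Substituting into AD, Y = 2336.33.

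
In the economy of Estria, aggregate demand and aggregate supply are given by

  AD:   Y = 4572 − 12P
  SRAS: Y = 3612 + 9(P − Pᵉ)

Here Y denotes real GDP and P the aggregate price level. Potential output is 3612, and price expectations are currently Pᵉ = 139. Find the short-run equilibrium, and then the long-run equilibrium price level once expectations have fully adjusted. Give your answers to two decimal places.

Short run: with Pᵉ = 139, SRAS is Y = 2361 + 9P. Setting AD = SRAS gives 2211 = 21P, so P = 105.29 and Y = 4572 − 12P = 3308.57.
Output 3308.57 is below potential 3612, so over time expected prices fall and SRAS shifts right until Y returns to 3612.
Long run: Y = 3612 on the AD curve gives 3612 = 4572 − 12P, so P = 80.00.

Short run: P = 105.29, Y = 3308.57. Long run: P = 80.00.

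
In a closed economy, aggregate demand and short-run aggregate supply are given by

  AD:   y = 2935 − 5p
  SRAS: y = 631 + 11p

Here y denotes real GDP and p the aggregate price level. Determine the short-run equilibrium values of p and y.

Set AD = SRAS: 2935 − 5p = 631 + 11p, so 2304 = 16p and p = 144.
Then y = 2935 − 5·144 = 2215.

p = 144, y = 2215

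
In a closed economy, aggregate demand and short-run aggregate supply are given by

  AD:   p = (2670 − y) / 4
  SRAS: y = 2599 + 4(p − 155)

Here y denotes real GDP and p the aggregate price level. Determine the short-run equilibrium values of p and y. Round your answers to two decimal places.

p = 86.38, y = 2324.50

Write SRAS as y = 2599 + 4p − 620 = 1979 + 4p.
Rearrange AD to y = 2670 − 4p.
Set AD = SRAS: 2670 − 4p = 1979 + 4p, so 691 = 8p and p = 86.38.
Substituting into AD, y = 2670 − 4p = 2324.50.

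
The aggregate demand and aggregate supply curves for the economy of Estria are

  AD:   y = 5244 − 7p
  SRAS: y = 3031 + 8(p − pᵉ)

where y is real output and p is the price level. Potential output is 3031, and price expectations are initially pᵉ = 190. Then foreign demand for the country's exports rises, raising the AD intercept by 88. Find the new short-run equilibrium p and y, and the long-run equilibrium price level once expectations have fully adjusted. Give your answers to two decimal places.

AD shifts right: new AD is y = 5332 − 7p. With pᵉ = 190, SRAS is y = 1511 + 8p.
Short run: 5332 − 7p = 1511 + 8p gives 3821 = 15p, so p = 254.73 and y = 5332 − 7p = 3548.87.
y = 3548.87 is above potential 3031; expectations adjust and SRAS shifts left until y = 3031.
Long run: on the new AD curve, 3031 = 5332 − 7p gives p = 328.71.

Short run: p = 254.73, y = 3548.87. Long run: p = 328.71.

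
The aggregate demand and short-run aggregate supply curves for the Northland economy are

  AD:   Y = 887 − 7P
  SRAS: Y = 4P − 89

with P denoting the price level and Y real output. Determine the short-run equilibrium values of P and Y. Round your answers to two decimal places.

P = 88.73, Y = 265.91

Set AD = SRAS: 887 − 7P = 4P − 89, so 976 = 11P and P = 88.73.
Substituting into AD, Y = 887 − 7P = 265.91.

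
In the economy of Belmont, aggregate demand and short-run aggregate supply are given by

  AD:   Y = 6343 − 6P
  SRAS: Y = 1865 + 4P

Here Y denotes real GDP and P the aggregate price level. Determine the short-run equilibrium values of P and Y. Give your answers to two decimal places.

P = 447.80, Y = 3656.20

Set AD = SRAS: 6343 − 6P = 1865 + 4P, so 4478 = 10P and P = 447.80.
Substituting into AD, Y = 6343 − 6P = 3656.20.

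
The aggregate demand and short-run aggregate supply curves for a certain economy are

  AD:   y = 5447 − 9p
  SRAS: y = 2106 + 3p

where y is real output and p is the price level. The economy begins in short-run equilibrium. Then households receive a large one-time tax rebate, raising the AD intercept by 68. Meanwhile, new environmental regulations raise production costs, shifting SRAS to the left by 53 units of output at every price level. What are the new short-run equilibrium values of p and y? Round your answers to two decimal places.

p = 288.50, y = 2918.50

After both shocks: AD is y = 5515 − 9p and SRAS is y = 2053 + 3p.
Setting them equal: 3462 = 12p, so p = 288.50.
Substituting into AD, y = 2918.50.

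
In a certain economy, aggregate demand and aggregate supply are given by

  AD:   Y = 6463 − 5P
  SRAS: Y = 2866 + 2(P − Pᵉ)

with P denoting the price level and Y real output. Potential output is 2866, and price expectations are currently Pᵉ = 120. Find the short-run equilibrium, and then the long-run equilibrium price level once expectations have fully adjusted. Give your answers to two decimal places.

Short run: with Pᵉ = 120, SRAS is Y = 2626 + 2P. Setting AD = SRAS gives 3837 = 7P, so P = 548.14 and Y = 6463 − 5P = 3722.29.
Output 3722.29 is above potential 2866, so over time expected prices rise and SRAS shifts left until Y returns to 2866.
Long run: Y = 2866 on the AD curve gives 2866 = 6463 − 5P, so P = 719.40.

Short run: P = 548.14, Y = 3722.29. Long run: P = 719.40.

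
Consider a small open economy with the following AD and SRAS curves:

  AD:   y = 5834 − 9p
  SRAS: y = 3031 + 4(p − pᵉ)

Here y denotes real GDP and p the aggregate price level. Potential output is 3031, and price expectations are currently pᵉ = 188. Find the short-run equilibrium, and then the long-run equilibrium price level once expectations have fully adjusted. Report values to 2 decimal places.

Short run: p = 273.46, y = 3372.85. Long run: p = 311.44.

Short run: with pᵉ = 188, SRAS is y = 2279 + 4p. Setting AD = SRAS gives 3555 = 13p, so p = 273.46 and y = 5834 − 9p = 3372.85.
Output 3372.85 is above potential 3031, so over time expected prices rise and SRAS shifts left until y returns to 3031.
Long run: y = 3031 on the AD curve gives 3031 = 5834 − 9p, so p = 311.44.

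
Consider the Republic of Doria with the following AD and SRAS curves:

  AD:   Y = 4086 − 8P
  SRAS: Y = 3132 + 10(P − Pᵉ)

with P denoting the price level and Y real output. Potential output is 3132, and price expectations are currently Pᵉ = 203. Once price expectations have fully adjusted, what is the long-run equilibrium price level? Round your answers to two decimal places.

Long-run P = 119.25

Short run: with Pᵉ = 203, SRAS is Y = 1102 + 10P. Setting AD = SRAS gives 2984 = 18P, so P = 165.78 and Y = 4086 − 8P = 2759.78.
Output 2759.78 is below potential 3132, so over time expected prices fall and SRAS shifts right until Y returns to 3132.
Long run: Y = 3132 on the AD curve gives 3132 = 4086 − 8P, so P = 119.25.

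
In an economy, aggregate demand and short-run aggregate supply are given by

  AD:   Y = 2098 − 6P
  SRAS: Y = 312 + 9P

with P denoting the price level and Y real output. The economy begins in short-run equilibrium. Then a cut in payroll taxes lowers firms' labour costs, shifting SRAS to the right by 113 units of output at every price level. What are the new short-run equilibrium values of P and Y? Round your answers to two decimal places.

This is a positive supply shock: SRAS shifts right.
New SRAS: Y = 425 + 9P.
Set AD = SRAS: 2098 − 6P = 425 + 9P, so 1673 = 15P and P = 111.53.
Substituting into AD, Y = 1428.80.

P = 111.53, Y = 1428.80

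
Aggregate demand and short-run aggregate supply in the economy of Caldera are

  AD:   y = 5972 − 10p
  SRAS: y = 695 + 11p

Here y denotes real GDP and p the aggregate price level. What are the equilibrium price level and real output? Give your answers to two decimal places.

p = 251.29, y = 3459.14

Set AD = SRAS: 5972 − 10p = 695 + 11p, so 5277 = 21p and p = 251.29.
Substituting into AD, y = 5972 − 10p = 3459.14.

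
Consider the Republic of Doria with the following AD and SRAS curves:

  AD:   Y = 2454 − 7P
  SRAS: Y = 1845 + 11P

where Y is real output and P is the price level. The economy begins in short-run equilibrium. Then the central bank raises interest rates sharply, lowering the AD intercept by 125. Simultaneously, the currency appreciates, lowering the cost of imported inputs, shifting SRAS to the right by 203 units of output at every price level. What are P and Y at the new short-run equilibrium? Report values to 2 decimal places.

P = 15.61, Y = 2219.72

After both shocks: AD is Y = 2329 − 7P and SRAS is Y = 2048 + 11P.
Setting them equal: 281 = 18P, so P = 15.61.
Substituting into AD, Y = 2219.72.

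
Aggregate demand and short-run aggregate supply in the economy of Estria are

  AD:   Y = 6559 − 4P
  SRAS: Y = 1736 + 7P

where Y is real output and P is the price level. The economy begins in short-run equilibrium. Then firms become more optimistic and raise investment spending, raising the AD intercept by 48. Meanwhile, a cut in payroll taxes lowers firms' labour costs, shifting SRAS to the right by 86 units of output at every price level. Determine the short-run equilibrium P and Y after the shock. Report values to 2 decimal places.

P = 435.00, Y = 4867.00

After both shocks: AD is Y = 6607 − 4P and SRAS is Y = 1822 + 7P.
Setting them equal: 4785 = 11P, so P = 435.00.
Substituting into AD, Y = 4867.00.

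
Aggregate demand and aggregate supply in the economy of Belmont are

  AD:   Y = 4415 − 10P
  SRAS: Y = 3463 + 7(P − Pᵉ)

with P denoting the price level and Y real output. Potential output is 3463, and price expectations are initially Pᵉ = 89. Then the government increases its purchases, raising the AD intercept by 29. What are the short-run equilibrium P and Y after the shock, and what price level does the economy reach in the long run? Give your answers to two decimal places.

AD shifts right: new AD is Y = 4444 − 10P. With Pᵉ = 89, SRAS is Y = 2840 + 7P.
Short run: 4444 − 10P = 2840 + 7P gives 1604 = 17P, so P = 94.35 and Y = 4444 − 10P = 3500.47.
Y = 3500.47 is above potential 3463; expectations adjust and SRAS shifts left until Y = 3463.
Long run: on the new AD curve, 3463 = 4444 − 10P gives P = 98.10.

Short run: P = 94.35, Y = 3500.47. Long run: P = 98.10.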